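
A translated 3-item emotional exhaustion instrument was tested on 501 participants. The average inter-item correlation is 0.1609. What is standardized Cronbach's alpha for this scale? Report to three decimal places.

Standardized α = k·r̄ / (1 + (k−1)·r̄) = 3 × 0.1609 / (1 + 2 × 0.1609)
  = 0.4827 / 1.3218 = 0.365

standardized Cronbach's alpha = 0.365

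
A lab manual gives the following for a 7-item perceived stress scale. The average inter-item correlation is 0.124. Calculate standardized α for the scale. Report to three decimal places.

α = 0.498

Standardized α = k·r̄ / (1 + (k−1)·r̄) = 7 × 0.124 / (1 + 6 × 0.124)
  = 0.8680 / 1.7440 = 0.498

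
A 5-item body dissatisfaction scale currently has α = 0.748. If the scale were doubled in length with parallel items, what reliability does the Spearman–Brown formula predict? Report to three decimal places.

Length factor m = 2
α' = m·α / (1 + (m−1)·α)
   = 2 × 0.748 / (1 + (2 − 1) × 0.748)
   = 1.4960 / 1.7480 = 0.856

predicted reliability = 0.856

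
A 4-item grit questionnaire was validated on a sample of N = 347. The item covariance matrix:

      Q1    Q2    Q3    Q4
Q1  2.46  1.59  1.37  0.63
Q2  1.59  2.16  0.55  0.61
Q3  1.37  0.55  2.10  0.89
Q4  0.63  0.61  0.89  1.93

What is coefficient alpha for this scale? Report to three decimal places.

Σσ²ᵢ = 2.46 + 2.16 + 2.10 + 1.93 = 8.65
Σ_{i<j} σ_ij = 5.64
σ²_T = 8.65 + 2 × 5.64 = 19.93
α = (k/(k−1))·(1 − Σσ²ᵢ/σ²_T) = (4/3)·(1 − 8.65/19.93) = 0.755

α = 0.755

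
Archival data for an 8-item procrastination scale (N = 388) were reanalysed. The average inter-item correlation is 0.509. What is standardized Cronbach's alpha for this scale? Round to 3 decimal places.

Standardized α = k·r̄ / (1 + (k−1)·r̄) = 8 × 0.509 / (1 + 7 × 0.509)
  = 4.0720 / 4.5630 = 0.892

α = 0.892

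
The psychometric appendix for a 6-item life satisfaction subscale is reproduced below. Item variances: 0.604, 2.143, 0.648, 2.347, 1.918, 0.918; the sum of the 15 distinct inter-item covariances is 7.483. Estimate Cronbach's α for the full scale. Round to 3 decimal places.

Cronbach's α = 0.763

Σσ²ᵢ = 0.604 + 2.143 + 0.648 + 2.347 + 1.918 + 0.918 = 8.578
Sum of distinct covariances = 7.483
Var(T) = Σσ²ᵢ + 2·Σcov = 8.578 + 2 × 7.483 = 23.544
α = (6/5)·(1 − 8.578/23.544) = 0.763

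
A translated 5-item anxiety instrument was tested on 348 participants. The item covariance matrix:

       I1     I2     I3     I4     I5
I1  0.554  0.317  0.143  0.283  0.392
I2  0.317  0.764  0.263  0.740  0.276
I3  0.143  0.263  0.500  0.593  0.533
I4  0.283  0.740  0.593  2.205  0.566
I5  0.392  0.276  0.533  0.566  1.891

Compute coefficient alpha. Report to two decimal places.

α = 0.73

Σσ²ᵢ = 0.554 + 0.764 + 0.500 + 2.205 + 1.891 = 5.914
Sum of the distinct covariances = 4.106
total variance = 5.914 + 2 × 4.106 = 14.126
α = (k/(k−1))·(1 − Σσ²ᵢ/total variance) = (5/4)·(1 − 5.914/14.126) = 0.73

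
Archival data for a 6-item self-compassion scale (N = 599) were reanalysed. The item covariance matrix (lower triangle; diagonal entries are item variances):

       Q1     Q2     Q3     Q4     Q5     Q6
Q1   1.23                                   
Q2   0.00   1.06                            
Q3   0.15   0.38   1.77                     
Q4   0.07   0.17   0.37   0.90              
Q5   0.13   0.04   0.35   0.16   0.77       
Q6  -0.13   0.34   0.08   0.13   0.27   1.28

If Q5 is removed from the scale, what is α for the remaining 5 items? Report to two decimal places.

α = 0.42

Remaining items: Q1, Q2, Q3, Q4, Q6 (k = 5).
ΣVar(i) = 1.23 + 1.06 + 1.77 + 0.90 + 1.28 = 6.24
Var(T) = 6.24 + 2 × 1.56 = 9.36
α (item deleted) = (5/4)·(1 − 6.24/9.36) = 0.42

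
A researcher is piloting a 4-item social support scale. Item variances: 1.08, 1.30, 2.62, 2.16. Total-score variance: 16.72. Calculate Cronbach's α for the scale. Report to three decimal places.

sum of item variances = 1.08 + 1.30 + 2.62 + 2.16 = 7.16
α = (k/(k−1))·(1 − sum of item variances/Var(T)) = (4/3)·(1 − 7.16/16.72) = 0.762

Cronbach's α = 0.762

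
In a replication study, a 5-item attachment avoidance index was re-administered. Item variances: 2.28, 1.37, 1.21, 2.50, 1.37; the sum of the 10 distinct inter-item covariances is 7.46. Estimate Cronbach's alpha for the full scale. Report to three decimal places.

sum of item variances = 2.28 + 1.37 + 1.21 + 2.50 + 1.37 = 8.73
Sum of distinct covariances = 7.46
total variance = sum of item variances + 2·Σcov = 8.73 + 2 × 7.46 = 23.65
α = (5/4)·(1 − 8.73/23.65) = 0.789

Cronbach's alpha = 0.789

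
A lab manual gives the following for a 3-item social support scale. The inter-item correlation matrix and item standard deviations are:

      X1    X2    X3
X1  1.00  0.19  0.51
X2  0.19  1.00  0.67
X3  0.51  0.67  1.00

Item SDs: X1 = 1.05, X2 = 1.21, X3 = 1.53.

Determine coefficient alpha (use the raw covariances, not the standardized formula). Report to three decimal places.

coefficient alpha = 0.726

Σσ²ᵢ = 1.05² + 1.21² + 1.53² = 4.9075
Covariances σ_ij = r_ij · s_i · s_j:
  σ(X1,X2) = 0.19 × 1.05 × 1.21 = 0.2414
  σ(X1,X3) = 0.51 × 1.05 × 1.53 = 0.8193
  σ(X2,X3) = 0.67 × 1.21 × 1.53 = 1.2404
σ²_T = Σσ²ᵢ + 2·Σσ_ij = 4.9075 + 2 × 2.3011 = 9.5097
α = (3/2)·(1 − 4.9075/9.5097) = 0.726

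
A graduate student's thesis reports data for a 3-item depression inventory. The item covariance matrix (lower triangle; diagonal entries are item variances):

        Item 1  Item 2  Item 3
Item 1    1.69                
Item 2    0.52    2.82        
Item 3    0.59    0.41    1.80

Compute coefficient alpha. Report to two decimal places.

coefficient alpha = 0.49

sum of item variances = 1.69 + 2.82 + 1.80 = 6.31
Sum of off-diagonal covariances = 1.52
σ²_T = 6.31 + 2 × 1.52 = 9.35
α = (k/(k−1))·(1 − sum of item variances/σ²_T) = (3/2)·(1 − 6.31/9.35) = 0.49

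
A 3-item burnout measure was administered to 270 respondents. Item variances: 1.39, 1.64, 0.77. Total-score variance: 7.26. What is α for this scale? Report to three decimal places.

ΣVar(i) = 1.39 + 1.64 + 0.77 = 3.80
α = (k/(k−1))·(1 − ΣVar(i)/σ²_T) = (3/2)·(1 − 3.80/7.26) = 0.715

α = 0.715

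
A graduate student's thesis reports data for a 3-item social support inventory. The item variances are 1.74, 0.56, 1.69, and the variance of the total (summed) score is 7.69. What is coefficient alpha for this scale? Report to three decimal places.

coefficient alpha = 0.722

Σσᵢ² = 1.74 + 0.56 + 1.69 = 3.99
α = (k/(k−1))·(1 − Σσᵢ²/Var(T)) = (3/2)·(1 − 3.99/7.69) = 0.722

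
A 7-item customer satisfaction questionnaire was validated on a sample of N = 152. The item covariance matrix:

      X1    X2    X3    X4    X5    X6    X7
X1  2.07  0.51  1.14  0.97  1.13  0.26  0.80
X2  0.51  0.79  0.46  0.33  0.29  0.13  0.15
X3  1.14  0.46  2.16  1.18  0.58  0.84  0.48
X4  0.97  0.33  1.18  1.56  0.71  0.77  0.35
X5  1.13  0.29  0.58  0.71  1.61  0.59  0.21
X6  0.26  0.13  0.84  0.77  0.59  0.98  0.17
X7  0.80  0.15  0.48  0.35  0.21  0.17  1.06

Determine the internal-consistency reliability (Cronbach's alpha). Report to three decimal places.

Σσᵢ² = 2.07 + 0.79 + 2.16 + 1.56 + 1.61 + 0.98 + 1.06 = 10.23
Sum of the distinct covariances = 12.05
σ²_T = 10.23 + 2 × 12.05 = 34.33
α = (k/(k−1))·(1 − Σσᵢ²/σ²_T) = (7/6)·(1 − 10.23/34.33) = 0.819

Cronbach's alpha = 0.819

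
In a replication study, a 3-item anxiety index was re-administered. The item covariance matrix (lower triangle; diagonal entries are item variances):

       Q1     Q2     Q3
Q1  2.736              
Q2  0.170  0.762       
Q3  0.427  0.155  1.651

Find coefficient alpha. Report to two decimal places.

sum of item variances = 2.736 + 0.762 + 1.651 = 5.149
Σ_{i<j} σ_ij = 0.752
Var(T) = 5.149 + 2 × 0.752 = 6.653
α = (k/(k−1))·(1 − sum of item variances/Var(T)) = (3/2)·(1 − 5.149/6.653) = 0.34

coefficient alpha = 0.34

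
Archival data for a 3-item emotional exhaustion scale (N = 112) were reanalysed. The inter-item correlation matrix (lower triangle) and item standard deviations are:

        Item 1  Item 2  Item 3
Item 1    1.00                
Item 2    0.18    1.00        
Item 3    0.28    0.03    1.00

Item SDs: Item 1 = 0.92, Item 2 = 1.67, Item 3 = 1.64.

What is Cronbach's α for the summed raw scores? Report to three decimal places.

α = 0.297

Σσ²ᵢ = 0.92² + 1.67² + 1.64² = 6.3249
Covariances σ_ij = r_ij · s_i · s_j:
  σ(Item 1,Item 2) = 0.18 × 0.92 × 1.67 = 0.2766
  σ(Item 1,Item 3) = 0.28 × 0.92 × 1.64 = 0.4225
  σ(Item 2,Item 3) = 0.03 × 1.67 × 1.64 = 0.0822
σ²_T = Σσ²ᵢ + 2·Σσ_ij = 6.3249 + 2 × 0.7813 = 7.8875
α = (3/2)·(1 − 6.3249/7.8875) = 0.297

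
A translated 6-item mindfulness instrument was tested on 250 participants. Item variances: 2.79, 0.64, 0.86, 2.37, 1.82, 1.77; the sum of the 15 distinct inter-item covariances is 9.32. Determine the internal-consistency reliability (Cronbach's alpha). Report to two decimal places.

Cronbach's alpha = 0.77

sum of item variances = 2.79 + 0.64 + 0.86 + 2.37 + 1.82 + 1.77 = 10.25
Sum of distinct covariances = 9.32
total variance = sum of item variances + 2·Σcov = 10.25 + 2 × 9.32 = 28.89
α = (6/5)·(1 − 10.25/28.89) = 0.77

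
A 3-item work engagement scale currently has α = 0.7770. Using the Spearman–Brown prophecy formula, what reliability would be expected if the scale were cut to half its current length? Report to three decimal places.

predicted reliability = 0.635

Length factor m = 1/2
α' = m·α / (1 − (1−m)·α)
   = 1/2 × 0.7770 / (1 − (1 − 1/2) × 0.7770)
   = 0.3885 / 0.6115 = 0.635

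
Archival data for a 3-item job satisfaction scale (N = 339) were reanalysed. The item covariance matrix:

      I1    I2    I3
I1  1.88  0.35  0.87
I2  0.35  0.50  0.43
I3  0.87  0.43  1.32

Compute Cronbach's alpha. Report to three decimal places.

α = 0.707

Σσ²ᵢ = 1.88 + 0.50 + 1.32 = 3.70
Σ_{i<j} σ_ij = 1.65
σ²_T = 3.70 + 2 × 1.65 = 7.00
α = (k/(k−1))·(1 − Σσ²ᵢ/σ²_T) = (3/2)·(1 − 3.70/7.00) = 0.707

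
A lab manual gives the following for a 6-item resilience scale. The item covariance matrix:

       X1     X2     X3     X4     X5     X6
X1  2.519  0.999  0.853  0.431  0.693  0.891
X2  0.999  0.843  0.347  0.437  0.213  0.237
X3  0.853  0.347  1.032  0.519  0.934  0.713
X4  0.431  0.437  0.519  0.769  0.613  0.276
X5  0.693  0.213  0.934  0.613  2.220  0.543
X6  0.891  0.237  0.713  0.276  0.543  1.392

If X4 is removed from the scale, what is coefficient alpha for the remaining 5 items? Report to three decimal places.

Remaining items: X1, X2, X3, X5, X6 (k = 5).
sum of item variances = 2.519 + 0.843 + 1.032 + 2.220 + 1.392 = 8.006
σ²_T = 8.006 + 2 × 6.423 = 20.852
α (item deleted) = (5/4)·(1 − 8.006/20.852) = 0.770

α = 0.770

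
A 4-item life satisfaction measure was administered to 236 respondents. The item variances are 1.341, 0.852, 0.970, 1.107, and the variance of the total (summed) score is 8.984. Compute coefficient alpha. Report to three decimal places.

ΣVar(i) = 1.341 + 0.852 + 0.970 + 1.107 = 4.270
α = (k/(k−1))·(1 − ΣVar(i)/total variance) = (4/3)·(1 − 4.270/8.984) = 0.700

α = 0.700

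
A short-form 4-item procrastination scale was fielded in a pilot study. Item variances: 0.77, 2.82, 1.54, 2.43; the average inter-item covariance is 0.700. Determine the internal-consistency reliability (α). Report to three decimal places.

Σσ²ᵢ = 0.77 + 2.82 + 1.54 + 2.43 = 7.56
Sum of the 6 distinct covariances = 6 × 0.700 = 4.200
total variance = Σσ²ᵢ + 2·Σcov = 7.56 + 2 × 4.200 = 15.960
α = (4/3)·(1 − 7.56/15.960) = 0.702

α = 0.702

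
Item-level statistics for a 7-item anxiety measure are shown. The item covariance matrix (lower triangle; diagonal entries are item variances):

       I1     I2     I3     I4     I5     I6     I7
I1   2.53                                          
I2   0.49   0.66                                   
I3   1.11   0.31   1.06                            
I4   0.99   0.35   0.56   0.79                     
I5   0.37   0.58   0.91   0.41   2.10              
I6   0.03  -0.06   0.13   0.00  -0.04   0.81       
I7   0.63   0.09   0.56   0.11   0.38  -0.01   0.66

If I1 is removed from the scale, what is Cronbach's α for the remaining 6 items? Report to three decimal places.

α = 0.702

Remaining items: I2, I3, I4, I5, I6, I7 (k = 6).
sum of item variances = 0.66 + 1.06 + 0.79 + 2.10 + 0.81 + 0.66 = 6.08
total variance = 6.08 + 2 × 4.28 = 14.64
α (item deleted) = (6/5)·(1 − 6.08/14.64) = 0.702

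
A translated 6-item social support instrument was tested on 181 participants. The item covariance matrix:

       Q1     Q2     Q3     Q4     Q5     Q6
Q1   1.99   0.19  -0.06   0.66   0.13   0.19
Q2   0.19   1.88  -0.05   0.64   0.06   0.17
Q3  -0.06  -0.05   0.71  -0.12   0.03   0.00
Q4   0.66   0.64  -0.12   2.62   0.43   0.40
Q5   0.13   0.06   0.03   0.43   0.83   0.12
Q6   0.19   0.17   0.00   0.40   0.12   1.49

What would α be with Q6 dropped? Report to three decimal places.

Remaining items: Q1, Q2, Q3, Q4, Q5 (k = 5).
Σσᵢ² = 1.99 + 1.88 + 0.71 + 2.62 + 0.83 = 8.03
Var(T) = 8.03 + 2 × 1.91 = 11.85
α (item deleted) = (5/4)·(1 − 8.03/11.85) = 0.403

α = 0.403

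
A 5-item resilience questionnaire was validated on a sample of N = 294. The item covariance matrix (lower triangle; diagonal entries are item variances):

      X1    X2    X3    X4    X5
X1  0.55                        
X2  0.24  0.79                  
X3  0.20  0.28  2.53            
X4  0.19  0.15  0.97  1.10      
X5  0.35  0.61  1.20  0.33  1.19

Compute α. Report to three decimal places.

α = 0.743

ΣVar(i) = 0.55 + 0.79 + 2.53 + 1.10 + 1.19 = 6.16
Sum of off-diagonal covariances = 4.52
σ²_T = 6.16 + 2 × 4.52 = 15.20
α = (k/(k−1))·(1 − ΣVar(i)/σ²_T) = (5/4)·(1 − 6.16/15.20) = 0.743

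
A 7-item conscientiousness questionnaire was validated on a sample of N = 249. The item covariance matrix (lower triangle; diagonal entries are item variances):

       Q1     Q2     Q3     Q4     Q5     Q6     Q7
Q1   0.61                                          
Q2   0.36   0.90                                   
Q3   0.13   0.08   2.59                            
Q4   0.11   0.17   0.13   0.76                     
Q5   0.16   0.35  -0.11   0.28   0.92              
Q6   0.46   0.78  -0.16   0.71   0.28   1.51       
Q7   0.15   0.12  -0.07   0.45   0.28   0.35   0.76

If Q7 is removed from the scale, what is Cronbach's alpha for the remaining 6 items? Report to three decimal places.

α = 0.607

Remaining items: Q1, Q2, Q3, Q4, Q5, Q6 (k = 6).
sum of item variances = 0.61 + 0.90 + 2.59 + 0.76 + 0.92 + 1.51 = 7.29
σ²_T = 7.29 + 2 × 3.73 = 14.75
α (item deleted) = (6/5)·(1 − 7.29/14.75) = 0.607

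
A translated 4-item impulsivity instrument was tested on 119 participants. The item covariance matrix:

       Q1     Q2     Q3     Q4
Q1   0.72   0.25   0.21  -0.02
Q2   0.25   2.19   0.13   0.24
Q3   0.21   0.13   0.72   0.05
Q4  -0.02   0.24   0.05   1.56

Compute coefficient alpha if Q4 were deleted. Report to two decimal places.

coefficient alpha = 0.37

Remaining items: Q1, Q2, Q3 (k = 3).
Σσᵢ² = 0.72 + 2.19 + 0.72 = 3.63
total variance = 3.63 + 2 × 0.59 = 4.81
α (item deleted) = (3/2)·(1 − 3.63/4.81) = 0.37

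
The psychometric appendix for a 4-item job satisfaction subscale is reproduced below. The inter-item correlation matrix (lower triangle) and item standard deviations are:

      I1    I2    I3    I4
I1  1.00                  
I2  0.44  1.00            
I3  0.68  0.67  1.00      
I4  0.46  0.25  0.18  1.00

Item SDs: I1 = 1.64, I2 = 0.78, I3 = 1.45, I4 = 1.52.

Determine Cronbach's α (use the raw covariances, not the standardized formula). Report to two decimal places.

Σσ²ᵢ = 1.64² + 0.78² + 1.45² + 1.52² = 7.7109
Covariances σ_ij = r_ij · s_i · s_j:
  σ(I1,I2) = 0.44 × 1.64 × 0.78 = 0.5628
  σ(I1,I3) = 0.68 × 1.64 × 1.45 = 1.6170
  σ(I1,I4) = 0.46 × 1.64 × 1.52 = 1.1467
  σ(I2,I3) = 0.67 × 0.78 × 1.45 = 0.7578
  σ(I2,I4) = 0.25 × 0.78 × 1.52 = 0.2964
  σ(I3,I4) = 0.18 × 1.45 × 1.52 = 0.3967
σ²_T = Σσ²ᵢ + 2·Σσ_ij = 7.7109 + 2 × 4.7774 = 17.2657
α = (4/3)·(1 − 7.7109/17.2657) = 0.74

α = 0.74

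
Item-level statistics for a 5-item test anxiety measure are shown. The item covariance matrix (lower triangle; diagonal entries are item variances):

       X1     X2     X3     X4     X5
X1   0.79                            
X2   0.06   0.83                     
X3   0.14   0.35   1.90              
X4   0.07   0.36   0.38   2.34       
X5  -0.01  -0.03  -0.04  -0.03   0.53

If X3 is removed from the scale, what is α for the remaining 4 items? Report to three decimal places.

Remaining items: X1, X2, X4, X5 (k = 4).
Σσᵢ² = 0.79 + 0.83 + 2.34 + 0.53 = 4.49
σ²_T = 4.49 + 2 × 0.42 = 5.33
α (item deleted) = (4/3)·(1 − 4.49/5.33) = 0.210

α = 0.210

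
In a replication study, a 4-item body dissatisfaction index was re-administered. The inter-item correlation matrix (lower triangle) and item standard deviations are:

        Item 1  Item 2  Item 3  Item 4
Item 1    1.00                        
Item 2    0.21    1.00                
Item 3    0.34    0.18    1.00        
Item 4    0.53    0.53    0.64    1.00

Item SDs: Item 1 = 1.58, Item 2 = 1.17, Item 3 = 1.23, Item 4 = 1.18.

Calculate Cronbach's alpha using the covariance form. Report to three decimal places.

Σσ²ᵢ = 1.58² + 1.17² + 1.23² + 1.18² = 6.7706
Covariances σ_ij = r_ij · s_i · s_j:
  σ(Item 1,Item 2) = 0.21 × 1.58 × 1.17 = 0.3882
  σ(Item 1,Item 3) = 0.34 × 1.58 × 1.23 = 0.6608
  σ(Item 1,Item 4) = 0.53 × 1.58 × 1.18 = 0.9881
  σ(Item 2,Item 3) = 0.18 × 1.17 × 1.23 = 0.2590
  σ(Item 2,Item 4) = 0.53 × 1.17 × 1.18 = 0.7317
  σ(Item 3,Item 4) = 0.64 × 1.23 × 1.18 = 0.9289
σ²_T = Σσ²ᵢ + 2·Σσ_ij = 6.7706 + 2 × 3.9567 = 14.6840
α = (4/3)·(1 − 6.7706/14.6840) = 0.719

α = 0.719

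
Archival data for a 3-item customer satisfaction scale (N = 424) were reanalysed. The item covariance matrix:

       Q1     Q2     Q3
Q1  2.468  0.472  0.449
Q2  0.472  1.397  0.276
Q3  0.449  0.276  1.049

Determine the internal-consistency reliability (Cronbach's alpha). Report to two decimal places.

sum of item variances = 2.468 + 1.397 + 1.049 = 4.914
Sum of the distinct covariances = 1.197
total variance = 4.914 + 2 × 1.197 = 7.308
α = (k/(k−1))·(1 − sum of item variances/total variance) = (3/2)·(1 − 4.914/7.308) = 0.49

α = 0.49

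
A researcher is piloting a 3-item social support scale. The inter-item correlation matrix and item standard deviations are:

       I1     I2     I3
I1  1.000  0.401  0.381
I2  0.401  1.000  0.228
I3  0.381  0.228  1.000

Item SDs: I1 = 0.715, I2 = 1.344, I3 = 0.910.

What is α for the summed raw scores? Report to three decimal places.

α = 0.551

Σσ²ᵢ = 0.715² + 1.344² + 0.910² = 3.1457
Covariances σ_ij = r_ij · s_i · s_j:
  σ(I1,I2) = 0.401 × 0.715 × 1.344 = 0.3853
  σ(I1,I3) = 0.381 × 0.715 × 0.910 = 0.2479
  σ(I2,I3) = 0.228 × 1.344 × 0.910 = 0.2789
σ²_T = Σσ²ᵢ + 2·Σσ_ij = 3.1457 + 2 × 0.9121 = 4.9699
α = (3/2)·(1 − 3.1457/4.9699) = 0.551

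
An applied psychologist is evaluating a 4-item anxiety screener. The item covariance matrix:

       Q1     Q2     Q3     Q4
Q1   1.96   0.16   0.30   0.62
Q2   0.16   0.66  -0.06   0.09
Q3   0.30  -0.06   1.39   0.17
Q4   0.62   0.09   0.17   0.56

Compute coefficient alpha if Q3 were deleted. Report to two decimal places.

Remaining items: Q1, Q2, Q4 (k = 3).
Σσ²ᵢ = 1.96 + 0.66 + 0.56 = 3.18
total variance = 3.18 + 2 × 0.87 = 4.92
α (item deleted) = (3/2)·(1 − 3.18/4.92) = 0.53

coefficient alpha = 0.53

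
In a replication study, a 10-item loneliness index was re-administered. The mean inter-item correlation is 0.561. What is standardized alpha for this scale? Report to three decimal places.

Standardized α = k·r̄ / (1 + (k−1)·r̄) = 10 × 0.561 / (1 + 9 × 0.561)
  = 5.6100 / 6.0490 = 0.927

α = 0.927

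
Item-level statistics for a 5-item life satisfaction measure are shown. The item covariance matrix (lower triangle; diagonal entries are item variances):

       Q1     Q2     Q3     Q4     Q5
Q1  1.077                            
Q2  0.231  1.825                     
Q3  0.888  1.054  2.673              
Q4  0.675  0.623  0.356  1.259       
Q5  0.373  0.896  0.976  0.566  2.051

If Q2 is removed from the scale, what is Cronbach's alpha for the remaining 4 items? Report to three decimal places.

Remaining items: Q1, Q3, Q4, Q5 (k = 4).
ΣVar(i) = 1.077 + 2.673 + 1.259 + 2.051 = 7.060
Var(T) = 7.060 + 2 × 3.834 = 14.728
α (item deleted) = (4/3)·(1 − 7.060/14.728) = 0.694

α = 0.694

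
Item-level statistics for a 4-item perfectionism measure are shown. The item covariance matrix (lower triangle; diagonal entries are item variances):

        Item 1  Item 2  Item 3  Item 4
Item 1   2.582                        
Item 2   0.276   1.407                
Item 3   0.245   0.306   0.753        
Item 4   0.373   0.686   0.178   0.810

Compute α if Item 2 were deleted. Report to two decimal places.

α = 0.42

Remaining items: Item 1, Item 3, Item 4 (k = 3).
sum of item variances = 2.582 + 0.753 + 0.810 = 4.145
σ²_total = 4.145 + 2 × 0.796 = 5.737
α (item deleted) = (3/2)·(1 − 4.145/5.737) = 0.42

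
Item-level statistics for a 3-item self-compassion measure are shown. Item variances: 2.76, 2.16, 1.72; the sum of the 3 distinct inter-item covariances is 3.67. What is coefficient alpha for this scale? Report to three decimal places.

α = 0.788

sum of item variances = 2.76 + 2.16 + 1.72 = 6.64
Sum of distinct covariances = 3.67
σ²_total = sum of item variances + 2·Σcov = 6.64 + 2 × 3.67 = 13.98
α = (3/2)·(1 − 6.64/13.98) = 0.788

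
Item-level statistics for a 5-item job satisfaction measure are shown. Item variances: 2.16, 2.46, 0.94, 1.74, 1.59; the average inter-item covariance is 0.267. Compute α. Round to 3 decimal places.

α = 0.469

sum of item variances = 2.16 + 2.46 + 0.94 + 1.74 + 1.59 = 8.89
Sum of the 10 distinct covariances = 10 × 0.267 = 2.670
σ²_total = sum of item variances + 2·Σcov = 8.89 + 2 × 2.670 = 14.230
α = (5/4)·(1 − 8.89/14.230) = 0.469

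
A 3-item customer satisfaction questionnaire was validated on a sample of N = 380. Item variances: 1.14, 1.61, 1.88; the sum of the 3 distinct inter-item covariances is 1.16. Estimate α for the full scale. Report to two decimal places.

ΣVar(i) = 1.14 + 1.61 + 1.88 = 4.63
Sum of distinct covariances = 1.16
Var(T) = ΣVar(i) + 2·Σcov = 4.63 + 2 × 1.16 = 6.95
α = (3/2)·(1 − 4.63/6.95) = 0.50

α = 0.50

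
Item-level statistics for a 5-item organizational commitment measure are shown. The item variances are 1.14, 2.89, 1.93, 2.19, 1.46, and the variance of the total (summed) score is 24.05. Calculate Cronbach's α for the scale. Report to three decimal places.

Σσᵢ² = 1.14 + 2.89 + 1.93 + 2.19 + 1.46 = 9.61
α = (k/(k−1))·(1 − Σσᵢ²/σ²_total) = (5/4)·(1 − 9.61/24.05) = 0.751

Cronbach's α = 0.751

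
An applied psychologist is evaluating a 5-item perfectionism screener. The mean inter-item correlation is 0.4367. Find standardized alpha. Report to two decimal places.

α = 0.79

Standardized α = k·r̄ / (1 + (k−1)·r̄) = 5 × 0.4367 / (1 + 4 × 0.4367)
  = 2.1835 / 2.7468 = 0.79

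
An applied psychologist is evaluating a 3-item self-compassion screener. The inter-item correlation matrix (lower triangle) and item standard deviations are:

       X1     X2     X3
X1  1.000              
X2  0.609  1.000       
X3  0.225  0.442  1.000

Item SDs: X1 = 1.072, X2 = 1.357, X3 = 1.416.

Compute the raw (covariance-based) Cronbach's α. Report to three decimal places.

Σσ²ᵢ = 1.072² + 1.357² + 1.416² = 4.9957
Covariances σ_ij = r_ij · s_i · s_j:
  σ(X1,X2) = 0.609 × 1.072 × 1.357 = 0.8859
  σ(X1,X3) = 0.225 × 1.072 × 1.416 = 0.3415
  σ(X2,X3) = 0.442 × 1.357 × 1.416 = 0.8493
σ²_T = Σσ²ᵢ + 2·Σσ_ij = 4.9957 + 2 × 2.0767 = 9.1491
α = (3/2)·(1 − 4.9957/9.1491) = 0.681

Cronbach's α = 0.681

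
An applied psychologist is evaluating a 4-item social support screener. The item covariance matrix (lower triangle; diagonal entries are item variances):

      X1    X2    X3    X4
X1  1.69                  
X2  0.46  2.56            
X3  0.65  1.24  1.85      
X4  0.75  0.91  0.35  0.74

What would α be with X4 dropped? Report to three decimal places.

α = 0.653

Remaining items: X1, X2, X3 (k = 3).
Σσᵢ² = 1.69 + 2.56 + 1.85 = 6.10
σ²_total = 6.10 + 2 × 2.35 = 10.80
α (item deleted) = (3/2)·(1 − 6.10/10.80) = 0.653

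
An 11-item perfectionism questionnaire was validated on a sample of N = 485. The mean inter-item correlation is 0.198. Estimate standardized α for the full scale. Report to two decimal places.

α = 0.73

Standardized α = k·r̄ / (1 + (k−1)·r̄) = 11 × 0.198 / (1 + 10 × 0.198)
  = 2.1780 / 2.9800 = 0.73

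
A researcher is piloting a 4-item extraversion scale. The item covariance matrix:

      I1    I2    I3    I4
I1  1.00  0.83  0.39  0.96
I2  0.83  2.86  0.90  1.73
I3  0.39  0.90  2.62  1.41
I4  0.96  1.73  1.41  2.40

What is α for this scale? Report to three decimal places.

ΣVar(i) = 1.00 + 2.86 + 2.62 + 2.40 = 8.88
Sum of the distinct covariances = 6.22
total variance = 8.88 + 2 × 6.22 = 21.32
α = (k/(k−1))·(1 − ΣVar(i)/total variance) = (4/3)·(1 − 8.88/21.32) = 0.778

α = 0.778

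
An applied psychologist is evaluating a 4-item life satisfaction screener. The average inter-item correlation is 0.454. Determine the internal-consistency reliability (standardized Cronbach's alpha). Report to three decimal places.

α = 0.769

Standardized α = k·r̄ / (1 + (k−1)·r̄) = 4 × 0.454 / (1 + 3 × 0.454)
  = 1.8160 / 2.3620 = 0.769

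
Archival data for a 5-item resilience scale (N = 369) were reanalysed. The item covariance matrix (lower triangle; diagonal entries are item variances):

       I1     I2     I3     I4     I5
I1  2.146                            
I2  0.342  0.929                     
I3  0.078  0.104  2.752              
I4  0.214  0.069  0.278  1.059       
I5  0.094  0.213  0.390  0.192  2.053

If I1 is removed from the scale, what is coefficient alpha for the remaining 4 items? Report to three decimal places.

coefficient alpha = 0.358

Remaining items: I2, I3, I4, I5 (k = 4).
Σσ²ᵢ = 0.929 + 2.752 + 1.059 + 2.053 = 6.793
total variance = 6.793 + 2 × 1.246 = 9.285
α (item deleted) = (4/3)·(1 − 6.793/9.285) = 0.358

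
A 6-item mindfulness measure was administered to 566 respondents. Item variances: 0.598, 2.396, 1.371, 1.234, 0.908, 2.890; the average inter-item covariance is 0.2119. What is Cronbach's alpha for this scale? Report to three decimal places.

Σσ²ᵢ = 0.598 + 2.396 + 1.371 + 1.234 + 0.908 + 2.890 = 9.397
Sum of the 15 distinct covariances = 15 × 0.2119 = 3.1785
σ²_T = Σσ²ᵢ + 2·Σcov = 9.397 + 2 × 3.1785 = 15.7540
α = (6/5)·(1 − 9.397/15.7540) = 0.484

Cronbach's alpha = 0.484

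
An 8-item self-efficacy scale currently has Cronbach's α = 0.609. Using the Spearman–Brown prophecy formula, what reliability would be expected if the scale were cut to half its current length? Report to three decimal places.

predicted reliability = 0.438

Length factor m = 1/2
α' = m·α / (1 − (1−m)·α)
   = 1/2 × 0.609 / (1 − (1 − 1/2) × 0.609)
   = 0.3045 / 0.6955 = 0.438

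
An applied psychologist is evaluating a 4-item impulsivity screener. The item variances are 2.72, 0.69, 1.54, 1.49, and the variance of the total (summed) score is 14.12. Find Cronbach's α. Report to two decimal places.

ΣVar(i) = 2.72 + 0.69 + 1.54 + 1.49 = 6.44
α = (k/(k−1))·(1 − ΣVar(i)/σ²_T) = (4/3)·(1 − 6.44/14.12) = 0.73

Cronbach's α = 0.73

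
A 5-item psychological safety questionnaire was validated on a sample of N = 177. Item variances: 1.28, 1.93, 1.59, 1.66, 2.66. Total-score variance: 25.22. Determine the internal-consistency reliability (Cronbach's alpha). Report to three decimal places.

Cronbach's alpha = 0.798

Σσᵢ² = 1.28 + 1.93 + 1.59 + 1.66 + 2.66 = 9.12
α = (k/(k−1))·(1 − Σσᵢ²/total variance) = (5/4)·(1 − 9.12/25.22) = 0.798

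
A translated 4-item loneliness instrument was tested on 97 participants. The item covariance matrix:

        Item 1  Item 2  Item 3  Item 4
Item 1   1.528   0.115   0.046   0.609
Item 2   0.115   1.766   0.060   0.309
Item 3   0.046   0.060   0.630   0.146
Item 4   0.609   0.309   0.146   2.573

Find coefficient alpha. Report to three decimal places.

α = 0.378

Σσ²ᵢ = 1.528 + 1.766 + 0.630 + 2.573 = 6.497
Sum of the distinct covariances = 1.285
total variance = 6.497 + 2 × 1.285 = 9.067
α = (k/(k−1))·(1 − Σσ²ᵢ/total variance) = (4/3)·(1 − 6.497/9.067) = 0.378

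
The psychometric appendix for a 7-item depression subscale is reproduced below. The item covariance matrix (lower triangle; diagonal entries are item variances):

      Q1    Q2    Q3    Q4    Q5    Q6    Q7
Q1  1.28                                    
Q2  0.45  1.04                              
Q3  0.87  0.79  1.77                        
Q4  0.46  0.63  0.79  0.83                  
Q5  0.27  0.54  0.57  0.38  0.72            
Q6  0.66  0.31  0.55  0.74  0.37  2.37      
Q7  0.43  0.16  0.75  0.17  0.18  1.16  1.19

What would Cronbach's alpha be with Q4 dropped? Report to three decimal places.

Remaining items: Q1, Q2, Q3, Q5, Q6, Q7 (k = 6).
Σσᵢ² = 1.28 + 1.04 + 1.77 + 0.72 + 2.37 + 1.19 = 8.37
Var(T) = 8.37 + 2 × 8.06 = 24.49
α (item deleted) = (6/5)·(1 − 8.37/24.49) = 0.790

Cronbach's alpha = 0.790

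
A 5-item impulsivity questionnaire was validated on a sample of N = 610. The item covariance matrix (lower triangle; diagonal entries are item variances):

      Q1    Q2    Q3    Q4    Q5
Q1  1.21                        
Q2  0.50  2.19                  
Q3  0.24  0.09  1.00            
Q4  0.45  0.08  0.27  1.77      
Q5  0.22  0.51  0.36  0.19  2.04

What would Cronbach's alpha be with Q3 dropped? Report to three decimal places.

Cronbach's alpha = 0.468

Remaining items: Q1, Q2, Q4, Q5 (k = 4).
Σσᵢ² = 1.21 + 2.19 + 1.77 + 2.04 = 7.21
σ²_total = 7.21 + 2 × 1.95 = 11.11
α (item deleted) = (4/3)·(1 − 7.21/11.11) = 0.468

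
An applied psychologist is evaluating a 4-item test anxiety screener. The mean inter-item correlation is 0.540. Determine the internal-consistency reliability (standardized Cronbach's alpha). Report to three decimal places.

Standardized α = k·r̄ / (1 + (k−1)·r̄) = 4 × 0.540 / (1 + 3 × 0.540)
  = 2.1600 / 2.6200 = 0.824

standardized Cronbach's alpha = 0.824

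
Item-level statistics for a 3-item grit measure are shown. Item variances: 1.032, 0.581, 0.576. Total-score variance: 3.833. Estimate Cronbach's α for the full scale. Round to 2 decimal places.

Σσ²ᵢ = 1.032 + 0.581 + 0.576 = 2.189
α = (k/(k−1))·(1 − Σσ²ᵢ/total variance) = (3/2)·(1 − 2.189/3.833) = 0.64

Cronbach's α = 0.64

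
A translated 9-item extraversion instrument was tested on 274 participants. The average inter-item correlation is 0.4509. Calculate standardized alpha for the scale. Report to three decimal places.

Standardized α = k·r̄ / (1 + (k−1)·r̄) = 9 × 0.4509 / (1 + 8 × 0.4509)
  = 4.0581 / 4.6072 = 0.881

standardized alpha = 0.881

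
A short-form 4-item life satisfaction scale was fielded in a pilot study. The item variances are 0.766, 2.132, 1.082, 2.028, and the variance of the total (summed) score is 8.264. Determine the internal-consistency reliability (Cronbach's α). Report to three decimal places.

α = 0.364

ΣVar(i) = 0.766 + 2.132 + 1.082 + 2.028 = 6.008
α = (k/(k−1))·(1 − ΣVar(i)/Var(T)) = (4/3)·(1 − 6.008/8.264) = 0.364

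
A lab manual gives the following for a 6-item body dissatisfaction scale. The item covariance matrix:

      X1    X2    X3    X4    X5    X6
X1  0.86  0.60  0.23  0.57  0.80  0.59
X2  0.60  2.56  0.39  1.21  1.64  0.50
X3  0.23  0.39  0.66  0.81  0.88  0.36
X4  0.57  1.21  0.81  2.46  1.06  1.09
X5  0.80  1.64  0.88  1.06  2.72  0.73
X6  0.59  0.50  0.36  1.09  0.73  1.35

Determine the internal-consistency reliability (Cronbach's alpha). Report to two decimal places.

Σσ²ᵢ = 0.86 + 2.56 + 0.66 + 2.46 + 2.72 + 1.35 = 10.61
Σ_{i<j} σ_ij = 11.46
σ²_T = 10.61 + 2 × 11.46 = 33.53
α = (k/(k−1))·(1 − Σσ²ᵢ/σ²_T) = (6/5)·(1 − 10.61/33.53) = 0.82

Cronbach's alpha = 0.82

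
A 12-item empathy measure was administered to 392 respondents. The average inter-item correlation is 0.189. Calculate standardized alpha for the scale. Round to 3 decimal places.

Standardized α = k·r̄ / (1 + (k−1)·r̄) = 12 × 0.189 / (1 + 11 × 0.189)
  = 2.2680 / 3.0790 = 0.737

standardized alpha = 0.737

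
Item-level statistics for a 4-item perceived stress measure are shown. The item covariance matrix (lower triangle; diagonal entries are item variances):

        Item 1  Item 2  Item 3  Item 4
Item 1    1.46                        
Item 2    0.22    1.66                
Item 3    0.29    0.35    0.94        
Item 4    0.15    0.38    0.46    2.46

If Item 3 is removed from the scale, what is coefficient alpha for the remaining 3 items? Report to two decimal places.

Remaining items: Item 1, Item 2, Item 4 (k = 3).
sum of item variances = 1.46 + 1.66 + 2.46 = 5.58
total variance = 5.58 + 2 × 0.75 = 7.08
α (item deleted) = (3/2)·(1 − 5.58/7.08) = 0.32

α = 0.32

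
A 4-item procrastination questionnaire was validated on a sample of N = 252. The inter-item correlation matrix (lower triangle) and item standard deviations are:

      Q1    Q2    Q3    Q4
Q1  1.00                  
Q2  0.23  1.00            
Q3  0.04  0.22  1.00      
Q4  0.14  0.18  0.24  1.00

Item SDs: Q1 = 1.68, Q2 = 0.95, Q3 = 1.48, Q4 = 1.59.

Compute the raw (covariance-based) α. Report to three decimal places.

α = 0.427

Σσ²ᵢ = 1.68² + 0.95² + 1.48² + 1.59² = 8.4434
Covariances σ_ij = r_ij · s_i · s_j:
  σ(Q1,Q2) = 0.23 × 1.68 × 0.95 = 0.3671
  σ(Q1,Q3) = 0.04 × 1.68 × 1.48 = 0.0995
  σ(Q1,Q4) = 0.14 × 1.68 × 1.59 = 0.3740
  σ(Q2,Q3) = 0.22 × 0.95 × 1.48 = 0.3093
  σ(Q2,Q4) = 0.18 × 0.95 × 1.59 = 0.2719
  σ(Q3,Q4) = 0.24 × 1.48 × 1.59 = 0.5648
σ²_T = Σσ²ᵢ + 2·Σσ_ij = 8.4434 + 2 × 1.9866 = 12.4166
α = (4/3)·(1 − 8.4434/12.4166) = 0.427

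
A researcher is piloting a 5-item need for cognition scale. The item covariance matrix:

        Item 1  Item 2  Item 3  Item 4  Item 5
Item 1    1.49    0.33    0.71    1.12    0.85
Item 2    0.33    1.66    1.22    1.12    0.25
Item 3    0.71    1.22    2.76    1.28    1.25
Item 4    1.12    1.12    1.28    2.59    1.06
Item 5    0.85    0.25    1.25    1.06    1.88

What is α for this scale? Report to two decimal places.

Σσ²ᵢ = 1.49 + 1.66 + 2.76 + 2.59 + 1.88 = 10.38
Σ_{i<j} σ_ij = 9.19
total variance = 10.38 + 2 × 9.19 = 28.76
α = (k/(k−1))·(1 − Σσ²ᵢ/total variance) = (5/4)·(1 − 10.38/28.76) = 0.80

α = 0.80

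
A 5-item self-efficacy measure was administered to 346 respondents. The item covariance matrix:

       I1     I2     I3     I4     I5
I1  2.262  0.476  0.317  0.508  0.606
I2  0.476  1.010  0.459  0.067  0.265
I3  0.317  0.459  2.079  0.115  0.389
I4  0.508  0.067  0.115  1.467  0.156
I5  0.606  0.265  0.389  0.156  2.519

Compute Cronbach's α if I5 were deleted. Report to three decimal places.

Remaining items: I1, I2, I3, I4 (k = 4).
ΣVar(i) = 2.262 + 1.010 + 2.079 + 1.467 = 6.818
Var(T) = 6.818 + 2 × 1.942 = 10.702
α (item deleted) = (4/3)·(1 − 6.818/10.702) = 0.484

α = 0.484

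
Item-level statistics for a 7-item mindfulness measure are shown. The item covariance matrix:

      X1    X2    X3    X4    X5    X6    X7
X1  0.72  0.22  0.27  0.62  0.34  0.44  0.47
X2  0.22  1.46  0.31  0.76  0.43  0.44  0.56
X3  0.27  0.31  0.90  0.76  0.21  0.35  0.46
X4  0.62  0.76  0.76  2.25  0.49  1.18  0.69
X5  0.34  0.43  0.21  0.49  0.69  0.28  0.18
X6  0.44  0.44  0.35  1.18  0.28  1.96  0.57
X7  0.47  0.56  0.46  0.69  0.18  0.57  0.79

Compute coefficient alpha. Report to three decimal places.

coefficient alpha = 0.812

ΣVar(i) = 0.72 + 1.46 + 0.90 + 2.25 + 0.69 + 1.96 + 0.79 = 8.77
Sum of the distinct covariances = 10.03
σ²_T = 8.77 + 2 × 10.03 = 28.83
α = (k/(k−1))·(1 − ΣVar(i)/σ²_T) = (7/6)·(1 − 8.77/28.83) = 0.812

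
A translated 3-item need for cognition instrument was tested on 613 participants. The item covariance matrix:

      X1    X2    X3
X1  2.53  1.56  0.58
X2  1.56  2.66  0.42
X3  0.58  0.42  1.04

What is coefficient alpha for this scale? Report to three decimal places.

ΣVar(i) = 2.53 + 2.66 + 1.04 = 6.23
Σ_{i<j} σ_ij = 2.56
σ²_total = 6.23 + 2 × 2.56 = 11.35
α = (k/(k−1))·(1 − ΣVar(i)/σ²_total) = (3/2)·(1 − 6.23/11.35) = 0.677

coefficient alpha = 0.677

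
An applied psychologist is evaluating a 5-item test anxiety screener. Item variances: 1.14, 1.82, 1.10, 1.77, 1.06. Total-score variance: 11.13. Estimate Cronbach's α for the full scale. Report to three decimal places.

ΣVar(i) = 1.14 + 1.82 + 1.10 + 1.77 + 1.06 = 6.89
α = (k/(k−1))·(1 − ΣVar(i)/Var(T)) = (5/4)·(1 − 6.89/11.13) = 0.476

α = 0.476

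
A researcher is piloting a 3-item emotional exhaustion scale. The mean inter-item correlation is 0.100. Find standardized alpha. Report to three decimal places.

Standardized α = k·r̄ / (1 + (k−1)·r̄) = 3 × 0.100 / (1 + 2 × 0.100)
  = 0.3000 / 1.2000 = 0.250

α = 0.250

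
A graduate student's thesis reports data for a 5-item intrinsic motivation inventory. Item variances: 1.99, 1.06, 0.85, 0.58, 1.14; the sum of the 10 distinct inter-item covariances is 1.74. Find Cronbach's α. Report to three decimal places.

Cronbach's α = 0.478

Σσ²ᵢ = 1.99 + 1.06 + 0.85 + 0.58 + 1.14 = 5.62
Sum of distinct covariances = 1.74
σ²_T = Σσ²ᵢ + 2·Σcov = 5.62 + 2 × 1.74 = 9.10
α = (5/4)·(1 − 5.62/9.10) = 0.478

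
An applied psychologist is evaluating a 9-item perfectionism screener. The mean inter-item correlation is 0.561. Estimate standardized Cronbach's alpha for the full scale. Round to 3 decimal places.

Standardized α = k·r̄ / (1 + (k−1)·r̄) = 9 × 0.561 / (1 + 8 × 0.561)
  = 5.0490 / 5.4880 = 0.920

standardized Cronbach's alpha = 0.920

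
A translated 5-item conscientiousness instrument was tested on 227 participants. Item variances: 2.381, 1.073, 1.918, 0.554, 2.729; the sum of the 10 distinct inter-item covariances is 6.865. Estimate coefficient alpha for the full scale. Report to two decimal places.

coefficient alpha = 0.77

sum of item variances = 2.381 + 1.073 + 1.918 + 0.554 + 2.729 = 8.655
Sum of distinct covariances = 6.865
Var(T) = sum of item variances + 2·Σcov = 8.655 + 2 × 6.865 = 22.385
α = (5/4)·(1 − 8.655/22.385) = 0.77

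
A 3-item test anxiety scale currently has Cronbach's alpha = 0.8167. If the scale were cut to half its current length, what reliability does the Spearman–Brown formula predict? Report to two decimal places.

predicted reliability = 0.69

Length factor m = 1/2
α' = m·α / (1 − (1−m)·α)
   = 1/2 × 0.8167 / (1 − (1 − 1/2) × 0.8167)
   = 0.4083 / 0.5917 = 0.69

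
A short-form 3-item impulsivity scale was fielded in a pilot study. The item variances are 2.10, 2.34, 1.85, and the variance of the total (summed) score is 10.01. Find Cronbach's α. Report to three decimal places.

sum of item variances = 2.10 + 2.34 + 1.85 = 6.29
α = (k/(k−1))·(1 − sum of item variances/σ²_T) = (3/2)·(1 − 6.29/10.01) = 0.557

Cronbach's α = 0.557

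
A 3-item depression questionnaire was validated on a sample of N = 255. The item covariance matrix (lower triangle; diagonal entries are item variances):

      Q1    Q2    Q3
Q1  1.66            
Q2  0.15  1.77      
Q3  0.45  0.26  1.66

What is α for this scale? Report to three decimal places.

α = 0.379

Σσᵢ² = 1.66 + 1.77 + 1.66 = 5.09
Sum of the distinct covariances = 0.86
Var(T) = 5.09 + 2 × 0.86 = 6.81
α = (k/(k−1))·(1 − Σσᵢ²/Var(T)) = (3/2)·(1 − 5.09/6.81) = 0.379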